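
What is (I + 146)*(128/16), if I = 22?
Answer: 1344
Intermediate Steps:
(I + 146)*(128/16) = (22 + 146)*(128/16) = 168*(128*(1/16)) = 168*8 = 1344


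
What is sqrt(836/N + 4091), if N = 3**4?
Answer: sqrt(332207)/9 ≈ 64.042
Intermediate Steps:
N = 81
sqrt(836/N + 4091) = sqrt(836/81 + 4091) = sqrt(332207/81) = sqrt(332207)/9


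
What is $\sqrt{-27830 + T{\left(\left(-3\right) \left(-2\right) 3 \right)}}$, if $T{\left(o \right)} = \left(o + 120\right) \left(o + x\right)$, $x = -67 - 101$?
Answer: $i \sqrt{48530} \approx 220.3 i$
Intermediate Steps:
$x = -168$ ($x = -67 - 101 = -168$)
$T{\left(o \right)} = \left(-168 + o\right) \left(120 + o\right)$ ($T{\left(o \right)} = \left(o + 120\right) \left(o - 168\right) = \left(120 + o\right) \left(-168 + o\right) = \left(-168 + o\right) \left(120 + o\right)$)
$\sqrt{-27830 + T{\left(\left(-3\right) \left(-2\right) 3 \right)}} = \sqrt{-27830 - \left(20160 - 324 + 48 \left(\left(-3\right) \left(-2\right)\right) 3\right)} = \sqrt{-27830 - \left(20160 - 324 + 48 \cdot 6 \cdot 3\right)} = \sqrt{-27830 - \left(21024 - 324\right)} = \sqrt{-27830 - 20700} = \sqrt{-48530} = i \sqrt{48530}$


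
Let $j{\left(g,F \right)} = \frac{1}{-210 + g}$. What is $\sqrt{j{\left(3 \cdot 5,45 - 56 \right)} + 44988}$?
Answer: $\frac{\sqrt{1710668505}}{195} \approx 212.1$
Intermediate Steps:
$\sqrt{j{\left(3 \cdot 5,45 - 56 \right)} + 44988} = \sqrt{\frac{1}{-210 + 3 \cdot 5} + 44988} = \sqrt{\frac{1}{-210 + 15} + 44988} = \sqrt{\frac{1}{-195} + 44988} = \sqrt{- \frac{1}{195} + 44988} = \sqrt{\frac{8772659}{195}} = \frac{\sqrt{1710668505}}{195}$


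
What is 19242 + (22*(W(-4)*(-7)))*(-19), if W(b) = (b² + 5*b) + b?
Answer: -4166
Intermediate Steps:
W(b) = b² + 6*b
19242 + (22*(W(-4)*(-7)))*(-19) = 19242 + (22*(-4*(6 - 4)*(-7)))*(-19) = 19242 + (22*(-4*2*(-7)))*(-19) = 19242 + (22*(-8*(-7)))*(-19) = 19242 + (22*56)*(-19) = 19242 + 1232*(-19) = 19242 - 23408 = -4166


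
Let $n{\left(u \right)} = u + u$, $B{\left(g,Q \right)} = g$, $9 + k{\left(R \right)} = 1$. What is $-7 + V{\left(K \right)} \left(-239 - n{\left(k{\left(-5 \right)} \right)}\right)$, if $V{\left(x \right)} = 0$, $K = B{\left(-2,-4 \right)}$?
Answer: $-7$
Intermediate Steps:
$k{\left(R \right)} = -8$ ($k{\left(R \right)} = -9 + 1 = -8$)
$n{\left(u \right)} = 2 u$
$K = -2$
$-7 + V{\left(K \right)} \left(-239 - n{\left(k{\left(-5 \right)} \right)}\right) = -7 + 0 \left(-239 - 2 \left(-8\right)\right) = -7 + 0 \left(-239 - -16\right) = -7 + 0 \left(-239 + 16\right) = -7 + 0 \left(-223\right) = -7 + 0 = -7$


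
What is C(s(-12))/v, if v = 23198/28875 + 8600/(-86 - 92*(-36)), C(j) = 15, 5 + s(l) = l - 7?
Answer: 99804375/23082982 ≈ 4.3237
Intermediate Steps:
s(l) = -12 + l (s(l) = -5 + (l - 7) = -5 + (-7 + l) = -12 + l)
v = 23082982/6653625 (v = 23198*(1/28875) + 8600/(-86 + 3312) = 3314/4125 + 8600/3226 = 3314/4125 + 8600*(1/3226) = 3314/4125 + 4300/1613 = 23082982/6653625 ≈ 3.4692)
C(s(-12))/v = 15/(23082982/6653625) = 15*(6653625/23082982) = 99804375/23082982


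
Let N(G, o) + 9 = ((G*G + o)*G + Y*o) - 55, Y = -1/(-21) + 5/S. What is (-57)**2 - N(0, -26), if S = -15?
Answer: 23139/7 ≈ 3305.6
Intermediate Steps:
Y = -2/7 (Y = -1/(-21) + 5/(-15) = -1*(-1/21) + 5*(-1/15) = 1/21 - 1/3 = -2/7 ≈ -0.28571)
N(G, o) = -64 - 2*o/7 + G*(o + G**2) (N(G, o) = -9 + (((G*G + o)*G - 2*o/7) - 55) = -9 + (((G**2 + o)*G - 2*o/7) - 55) = -9 + (((o + G**2)*G - 2*o/7) - 55) = -9 + ((G*(o + G**2) - 2*o/7) - 55) = -9 + ((-2*o/7 + G*(o + G**2)) - 55) = -9 + (-55 - 2*o/7 + G*(o + G**2)) = -64 - 2*o/7 + G*(o + G**2))
(-57)**2 - N(0, -26) = (-57)**2 - (-64 + 0**3 - 2/7*(-26) + 0*(-26)) = 3249 - (-64 + 0 + 52/7 + 0) = 3249 - 1*(-396/7) = 3249 + 396/7 = 23139/7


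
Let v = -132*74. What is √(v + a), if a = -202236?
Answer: 6*I*√5889 ≈ 460.44*I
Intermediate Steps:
v = -9768
√(v + a) = √(-9768 - 202236) = √(-212004) = 6*I*√5889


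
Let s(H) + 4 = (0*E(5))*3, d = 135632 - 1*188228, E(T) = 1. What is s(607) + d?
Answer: -52600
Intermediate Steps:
d = -52596 (d = 135632 - 188228 = -52596)
s(H) = -4 (s(H) = -4 + (0*1)*3 = -4 + 0*3 = -4 + 0 = -4)
s(607) + d = -4 - 52596 = -52600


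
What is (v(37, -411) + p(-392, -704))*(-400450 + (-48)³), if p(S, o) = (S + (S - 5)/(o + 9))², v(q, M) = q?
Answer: -37830019871676508/483025 ≈ -7.8319e+10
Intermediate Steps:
p(S, o) = (S + (-5 + S)/(9 + o))²
(v(37, -411) + p(-392, -704))*(-400450 + (-48)³) = (37 + (-5 + 10*(-392) - 392*(-704))²/(9 - 704)²)*(-400450 + (-48)³) = (37 + (-5 - 3920 + 275968)²/(-695)²)*(-400450 - 110592) = (37 + (1/483025)*272043²)*(-511042) = (37 + (1/483025)*74007393849)*(-511042) = (37 + 74007393849/483025)*(-511042) = (74025265774/483025)*(-511042) = -37830019871676508/483025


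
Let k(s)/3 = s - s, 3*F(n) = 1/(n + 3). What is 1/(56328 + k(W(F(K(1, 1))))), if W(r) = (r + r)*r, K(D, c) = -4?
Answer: 1/56328 ≈ 1.7753e-5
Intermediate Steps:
F(n) = 1/(3*(3 + n)) (F(n) = 1/(3*(n + 3)) = 1/(3*(3 + n)))
W(r) = 2*r² (W(r) = (2*r)*r = 2*r²)
k(s) = 0 (k(s) = 3*(s - s) = 3*0 = 0)
1/(56328 + k(W(F(K(1, 1))))) = 1/(56328 + 0) = 1/56328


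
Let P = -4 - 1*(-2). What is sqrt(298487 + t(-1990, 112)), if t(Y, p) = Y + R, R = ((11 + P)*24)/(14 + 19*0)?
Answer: sqrt(14529109)/7 ≈ 544.53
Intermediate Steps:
P = -2 (P = -4 + 2 = -2)
R = 108/7 (R = ((11 - 2)*24)/(14 + 19*0) = (9*24)/(14 + 0) = 216/14 = 216*(1/14) = 108/7 ≈ 15.429)
t(Y, p) = 108/7 + Y (t(Y, p) = Y + 108/7 = 108/7 + Y)
sqrt(298487 + t(-1990, 112)) = sqrt(298487 + (108/7 - 1990)) = sqrt(298487 - 13822/7) = sqrt(2075587/7) = sqrt(14529109)/7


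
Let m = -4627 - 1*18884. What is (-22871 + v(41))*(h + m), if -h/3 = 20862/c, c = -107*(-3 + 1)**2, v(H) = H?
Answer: 57075696315/107 ≈ 5.3342e+8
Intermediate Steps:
m = -23511 (m = -4627 - 18884 = -23511)
c = -428 (c = -107*(-2)**2 = -107*4 = -428)
h = 31293/214 (h = -62586/(-428) = -62586*(-1)/428 = -3*(-10431/214) = 31293/214 ≈ 146.23)
(-22871 + v(41))*(h + m) = (-22871 + 41)*(31293/214 - 23511) = -22830*(-5000061/214) = 57075696315/107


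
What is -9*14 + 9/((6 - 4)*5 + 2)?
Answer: -501/4 ≈ -125.25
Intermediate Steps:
-9*14 + 9/((6 - 4)*5 + 2) = -126 + 9/(2*5 + 2) = -126 + 9/(10 + 2) = -126 + 9/12 = -126 + 9*(1/12) = -126 + 3/4 = -501/4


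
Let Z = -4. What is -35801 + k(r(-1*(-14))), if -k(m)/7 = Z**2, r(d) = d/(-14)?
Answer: -35913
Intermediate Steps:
r(d) = -d/14 (r(d) = d*(-1/14) = -d/14)
k(m) = -112 (k(m) = -7*(-4)**2 = -7*16 = -112)
-35801 + k(r(-1*(-14))) = -35801 - 112 = -35913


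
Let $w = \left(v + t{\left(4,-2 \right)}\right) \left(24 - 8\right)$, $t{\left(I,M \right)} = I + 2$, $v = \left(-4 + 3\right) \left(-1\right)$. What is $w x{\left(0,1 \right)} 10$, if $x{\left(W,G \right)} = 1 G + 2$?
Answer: $3360$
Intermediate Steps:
$v = 1$ ($v = \left(-1\right) \left(-1\right) = 1$)
$t{\left(I,M \right)} = 2 + I$
$w = 112$ ($w = \left(1 + \left(2 + 4\right)\right) \left(24 - 8\right) = \left(1 + 6\right) 16 = 7 \cdot 16 = 112$)
$x{\left(W,G \right)} = 2 + G$ ($x{\left(W,G \right)} = G + 2 = 2 + G$)
$w x{\left(0,1 \right)} 10 = 112 \left(2 + 1\right) 10 = 112 \cdot 3 \cdot 10 = 336 \cdot 10 = 3360$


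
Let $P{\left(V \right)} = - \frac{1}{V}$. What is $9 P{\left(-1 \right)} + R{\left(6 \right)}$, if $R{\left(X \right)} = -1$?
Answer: $8$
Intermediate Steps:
$9 P{\left(-1 \right)} + R{\left(6 \right)} = 9 \left(- \frac{1}{-1}\right) - 1 = 9 \left(\left(-1\right) \left(-1\right)\right) - 1 = 9 \cdot 1 - 1 = 9 - 1 = 8$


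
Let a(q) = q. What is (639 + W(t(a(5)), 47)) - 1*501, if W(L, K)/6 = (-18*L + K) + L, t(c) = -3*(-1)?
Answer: 114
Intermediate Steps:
t(c) = 3
W(L, K) = -102*L + 6*K (W(L, K) = 6*((-18*L + K) + L) = 6*((K - 18*L) + L) = 6*(K - 17*L) = -102*L + 6*K)
(639 + W(t(a(5)), 47)) - 1*501 = (639 + (-102*3 + 6*47)) - 1*501 = (639 + (-306 + 282)) - 501 = (639 - 24) - 501 = 615 - 501 = 114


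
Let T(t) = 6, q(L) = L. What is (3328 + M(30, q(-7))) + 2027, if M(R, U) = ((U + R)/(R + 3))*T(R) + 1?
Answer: 58962/11 ≈ 5360.2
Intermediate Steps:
M(R, U) = 1 + 6*(R + U)/(3 + R) (M(R, U) = ((U + R)/(R + 3))*6 + 1 = ((R + U)/(3 + R))*6 + 1 = 6*(R + U)/(3 + R) + 1 = 1 + 6*(R + U)/(3 + R))
(3328 + M(30, q(-7))) + 2027 = (3328 + (3 + 6*(-7) + 7*30)/(3 + 30)) + 2027 = (3328 + (3 - 42 + 210)/33) + 2027 = (3328 + (1/33)*171) + 2027 = (3328 + 57/11) + 2027 = 36665/11 + 2027 = 58962/11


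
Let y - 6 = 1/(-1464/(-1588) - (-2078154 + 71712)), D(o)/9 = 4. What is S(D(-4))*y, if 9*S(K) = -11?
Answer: -52572821807/7169020560 ≈ -7.3333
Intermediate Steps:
D(o) = 36 (D(o) = 9*4 = 36)
S(K) = -11/9 (S(K) = (⅑)*(-11) = -11/9)
y = 4779347437/796557840 (y = 6 + 1/(-1464/(-1588) - (-2078154 + 71712)) = 6 + 1/(-1464*(-1/1588) - 1494/(1/((48 - 7) - 1384))) = 6 + 1/(366/397 - 1494/(1/(41 - 1384))) = 6 + 1/(366/397 - 1494/(1/(-1343))) = 6 + 1/(366/397 - 1494/(-1/1343)) = 6 + 1/(366/397 - 1494*(-1343)) = 6 + 1/(366/397 + 2006442) = 6 + 1/(796557840/397) = 6 + 397/796557840 = 4779347437/796557840 ≈ 6.0000)
S(D(-4))*y = -11/9*4779347437/796557840 = -52572821807/7169020560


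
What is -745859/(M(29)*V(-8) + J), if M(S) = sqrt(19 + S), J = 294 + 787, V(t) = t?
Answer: -806273579/1165489 - 23867488*sqrt(3)/1165489 ≈ -727.26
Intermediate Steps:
J = 1081
-745859/(M(29)*V(-8) + J) = -745859/(sqrt(19 + 29)*(-8) + 1081) = -745859/(sqrt(48)*(-8) + 1081) = -745859/((4*sqrt(3))*(-8) + 1081) = -745859/(-32*sqrt(3) + 1081) = -745859/(1081 - 32*sqrt(3))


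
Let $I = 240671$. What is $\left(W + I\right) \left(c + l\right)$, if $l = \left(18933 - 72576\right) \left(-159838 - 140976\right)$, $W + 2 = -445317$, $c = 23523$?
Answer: $-3302320650323400$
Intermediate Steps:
$W = -445319$ ($W = -2 - 445317 = -445319$)
$l = 16136565402$ ($l = - 53643 \left(-159838 - 140976\right) = \left(-53643\right) \left(-300814\right) = 16136565402$)
$\left(W + I\right) \left(c + l\right) = \left(-445319 + 240671\right) \left(23523 + 16136565402\right) = \left(-204648\right) 16136588925 = -3302320650323400$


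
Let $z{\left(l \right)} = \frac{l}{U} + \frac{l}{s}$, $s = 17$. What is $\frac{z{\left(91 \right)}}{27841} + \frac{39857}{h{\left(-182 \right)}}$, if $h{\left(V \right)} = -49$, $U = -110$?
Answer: $- \frac{2075061423503}{2551070830} \approx -813.41$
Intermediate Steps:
$z{\left(l \right)} = \frac{93 l}{1870}$ ($z{\left(l \right)} = \frac{l}{-110} + \frac{l}{17} = l \left(- \frac{1}{110}\right) + l \frac{1}{17} = - \frac{l}{110} + \frac{l}{17} = \frac{93 l}{1870}$)
$\frac{z{\left(91 \right)}}{27841} + \frac{39857}{h{\left(-182 \right)}} = \frac{\frac{93}{1870} \cdot 91}{27841} + \frac{39857}{-49} = \frac{8463}{1870} \cdot \frac{1}{27841} + 39857 \left(- \frac{1}{49}\right) = \frac{8463}{52062670} - \frac{39857}{49} = - \frac{2075061423503}{2551070830}$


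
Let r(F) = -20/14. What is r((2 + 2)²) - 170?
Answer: -1200/7 ≈ -171.43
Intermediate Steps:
r(F) = -10/7 (r(F) = -20*1/14 = -10/7)
r((2 + 2)²) - 170 = -10/7 - 170 = -1200/7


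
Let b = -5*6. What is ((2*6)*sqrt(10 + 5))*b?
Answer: -360*sqrt(15) ≈ -1394.3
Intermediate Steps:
b = -30
((2*6)*sqrt(10 + 5))*b = ((2*6)*sqrt(10 + 5))*(-30) = (12*sqrt(15))*(-30) = -360*sqrt(15)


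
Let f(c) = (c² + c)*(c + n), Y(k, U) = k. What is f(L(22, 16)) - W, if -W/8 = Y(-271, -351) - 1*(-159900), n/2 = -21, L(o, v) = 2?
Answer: 1276792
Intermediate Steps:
n = -42 (n = 2*(-21) = -42)
f(c) = (-42 + c)*(c + c²) (f(c) = (c² + c)*(c - 42) = (c + c²)*(-42 + c) = (-42 + c)*(c + c²))
W = -1277032 (W = -8*(-271 - 1*(-159900)) = -8*(-271 + 159900) = -8*159629 = -1277032)
f(L(22, 16)) - W = 2*(-42 + 2² - 41*2) - 1*(-1277032) = 2*(-42 + 4 - 82) + 1277032 = 2*(-120) + 1277032 = -240 + 1277032 = 1276792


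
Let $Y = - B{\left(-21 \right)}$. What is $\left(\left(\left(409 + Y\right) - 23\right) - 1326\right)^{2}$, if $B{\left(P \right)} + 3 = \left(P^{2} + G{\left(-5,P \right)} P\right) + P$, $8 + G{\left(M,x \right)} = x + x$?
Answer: $5793649$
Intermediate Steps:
$G{\left(M,x \right)} = -8 + 2 x$ ($G{\left(M,x \right)} = -8 + \left(x + x\right) = -8 + 2 x$)
$B{\left(P \right)} = -3 + P + P^{2} + P \left(-8 + 2 P\right)$ ($B{\left(P \right)} = -3 + \left(\left(P^{2} + \left(-8 + 2 P\right) P\right) + P\right) = -3 + \left(\left(P^{2} + P \left(-8 + 2 P\right)\right) + P\right) = -3 + \left(P + P^{2} + P \left(-8 + 2 P\right)\right) = -3 + P + P^{2} + P \left(-8 + 2 P\right)$)
$Y = -1467$ ($Y = - (-3 - -147 + 3 \left(-21\right)^{2}) = - (-3 + 147 + 3 \cdot 441) = - (-3 + 147 + 1323) = \left(-1\right) 1467 = -1467$)
$\left(\left(\left(409 + Y\right) - 23\right) - 1326\right)^{2} = \left(\left(\left(409 - 1467\right) - 23\right) - 1326\right)^{2} = \left(\left(-1058 - 23\right) - 1326\right)^{2} = \left(-1081 - 1326\right)^{2} = \left(-2407\right)^{2} = 5793649$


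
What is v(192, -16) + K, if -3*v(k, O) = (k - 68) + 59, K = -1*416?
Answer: -477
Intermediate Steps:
K = -416
v(k, O) = 3 - k/3 (v(k, O) = -((k - 68) + 59)/3 = -((-68 + k) + 59)/3 = -(-9 + k)/3 = 3 - k/3)
v(192, -16) + K = (3 - ⅓*192) - 416 = (3 - 64) - 416 = -61 - 416 = -477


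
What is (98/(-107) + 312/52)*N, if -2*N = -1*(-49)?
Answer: -13328/107 ≈ -124.56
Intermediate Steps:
N = -49/2 (N = -(-1)*(-49)/2 = -1/2*49 = -49/2 ≈ -24.500)
(98/(-107) + 312/52)*N = (98/(-107) + 312/52)*(-49/2) = (98*(-1/107) + 312*(1/52))*(-49/2) = (-98/107 + 6)*(-49/2) = (544/107)*(-49/2) = -13328/107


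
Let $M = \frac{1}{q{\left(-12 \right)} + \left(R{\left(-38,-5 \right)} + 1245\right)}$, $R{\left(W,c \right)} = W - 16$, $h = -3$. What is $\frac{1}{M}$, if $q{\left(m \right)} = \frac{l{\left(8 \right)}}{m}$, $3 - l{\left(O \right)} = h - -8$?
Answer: $\frac{7147}{6} \approx 1191.2$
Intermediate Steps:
$R{\left(W,c \right)} = -16 + W$ ($R{\left(W,c \right)} = W - 16 = -16 + W$)
$l{\left(O \right)} = -2$ ($l{\left(O \right)} = 3 - \left(-3 - -8\right) = 3 - \left(-3 + 8\right) = 3 - 5 = -2$)
$q{\left(m \right)} = - \frac{2}{m}$
$M = \frac{6}{7147}$ ($M = \frac{1}{- \frac{2}{-12} + \left(\left(-16 - 38\right) + 1245\right)} = \frac{1}{\left(-2\right) \left(- \frac{1}{12}\right) + \left(-54 + 1245\right)} = \frac{1}{\frac{1}{6} + 1191} = \frac{1}{\frac{7147}{6}} = \frac{6}{7147} \approx 0.00083951$)
$\frac{1}{M} = \frac{1}{\frac{6}{7147}} = \frac{7147}{6}$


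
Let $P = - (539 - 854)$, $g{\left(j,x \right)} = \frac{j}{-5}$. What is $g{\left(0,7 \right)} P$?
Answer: $0$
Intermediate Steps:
$g{\left(j,x \right)} = - \frac{j}{5}$ ($g{\left(j,x \right)} = j \left(- \frac{1}{5}\right) = - \frac{j}{5}$)
$P = 315$ ($P = \left(-1\right) \left(-315\right) = 315$)
$g{\left(0,7 \right)} P = \left(- \frac{1}{5}\right) 0 \cdot 315 = 0 \cdot 315 = 0$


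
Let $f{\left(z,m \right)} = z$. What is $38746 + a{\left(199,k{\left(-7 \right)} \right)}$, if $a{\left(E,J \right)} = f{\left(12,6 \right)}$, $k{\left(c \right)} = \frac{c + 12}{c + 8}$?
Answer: $38758$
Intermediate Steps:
$k{\left(c \right)} = \frac{12 + c}{8 + c}$
$a{\left(E,J \right)} = 12$
$38746 + a{\left(199,k{\left(-7 \right)} \right)} = 38746 + 12 = 38758$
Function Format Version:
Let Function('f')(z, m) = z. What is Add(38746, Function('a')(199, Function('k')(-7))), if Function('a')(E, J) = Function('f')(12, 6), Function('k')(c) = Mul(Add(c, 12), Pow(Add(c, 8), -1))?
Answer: 38758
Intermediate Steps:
Function('k')(c) = Mul(Pow(Add(8, c), -1), Add(12, c)) (Function('k')(c) = Mul(Add(12, c), Pow(Add(8, c), -1)) = Mul(Pow(Add(8, c), -1), Add(12, c)))
Function('a')(E, J) = 12
Add(38746, Function('a')(199, Function('k')(-7))) = Add(38746, 12) = 38758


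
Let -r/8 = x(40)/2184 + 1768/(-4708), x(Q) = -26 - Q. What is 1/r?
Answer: 107107/347670 ≈ 0.30807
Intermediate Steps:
r = 347670/107107 (r = -8*((-26 - 1*40)/2184 + 1768/(-4708)) = -8*((-26 - 40)*(1/2184) + 1768*(-1/4708)) = -8*(-66*1/2184 - 442/1177) = -8*(-11/364 - 442/1177) = -8*(-173835/428428) = 347670/107107 ≈ 3.2460)
1/r = 1/(347670/107107) = 107107/347670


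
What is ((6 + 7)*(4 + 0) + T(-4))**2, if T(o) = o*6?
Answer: 784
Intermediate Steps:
T(o) = 6*o
((6 + 7)*(4 + 0) + T(-4))**2 = ((6 + 7)*(4 + 0) + 6*(-4))**2 = (13*4 - 24)**2 = (52 - 24)**2 = 28**2 = 784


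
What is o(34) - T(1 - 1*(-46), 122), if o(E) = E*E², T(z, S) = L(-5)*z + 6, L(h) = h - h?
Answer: 39298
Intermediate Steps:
L(h) = 0
T(z, S) = 6 (T(z, S) = 0*z + 6 = 0 + 6 = 6)
o(E) = E³
o(34) - T(1 - 1*(-46), 122) = 34³ - 1*6 = 39304 - 6 = 39298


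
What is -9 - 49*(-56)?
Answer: 2735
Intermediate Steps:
-9 - 49*(-56) = -9 + 2744 = 2735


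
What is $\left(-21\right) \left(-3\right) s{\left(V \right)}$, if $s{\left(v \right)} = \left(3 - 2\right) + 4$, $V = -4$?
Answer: $315$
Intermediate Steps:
$s{\left(v \right)} = 5$ ($s{\left(v \right)} = 1 + 4 = 5$)
$\left(-21\right) \left(-3\right) s{\left(V \right)} = \left(-21\right) \left(-3\right) 5 = 63 \cdot 5 = 315$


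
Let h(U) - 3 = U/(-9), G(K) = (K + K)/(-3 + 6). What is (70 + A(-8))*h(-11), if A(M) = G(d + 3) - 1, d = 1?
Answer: 8170/27 ≈ 302.59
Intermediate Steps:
G(K) = 2*K/3 (G(K) = (2*K)/3 = (2*K)*(⅓) = 2*K/3)
h(U) = 3 - U/9 (h(U) = 3 + U/(-9) = 3 + U*(-⅑) = 3 - U/9)
A(M) = 5/3 (A(M) = 2*(1 + 3)/3 - 1 = (⅔)*4 - 1 = 8/3 - 1 = 5/3)
(70 + A(-8))*h(-11) = (70 + 5/3)*(3 - ⅑*(-11)) = 215*(3 + 11/9)/3 = (215/3)*(38/9) = 8170/27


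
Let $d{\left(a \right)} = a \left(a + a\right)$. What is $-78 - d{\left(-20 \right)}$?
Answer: $-878$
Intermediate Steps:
$d{\left(a \right)} = 2 a^{2}$ ($d{\left(a \right)} = a 2 a = 2 a^{2}$)
$-78 - d{\left(-20 \right)} = -78 - 2 \left(-20\right)^{2} = -78 - 2 \cdot 400 = -78 - 800 = -878$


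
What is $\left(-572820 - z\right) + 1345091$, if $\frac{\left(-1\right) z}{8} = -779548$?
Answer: $-5464113$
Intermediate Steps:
$z = 6236384$ ($z = \left(-8\right) \left(-779548\right) = 6236384$)
$\left(-572820 - z\right) + 1345091 = \left(-572820 - 6236384\right) + 1345091 = -6809204 + 1345091 = -5464113$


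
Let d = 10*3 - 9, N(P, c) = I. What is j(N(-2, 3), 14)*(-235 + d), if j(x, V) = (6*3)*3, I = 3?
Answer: -11556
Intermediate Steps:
N(P, c) = 3
j(x, V) = 54 (j(x, V) = 18*3 = 54)
d = 21 (d = 30 - 9 = 21)
j(N(-2, 3), 14)*(-235 + d) = 54*(-235 + 21) = 54*(-214) = -11556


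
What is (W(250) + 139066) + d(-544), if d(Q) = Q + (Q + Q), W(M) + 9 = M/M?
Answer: 137426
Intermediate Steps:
W(M) = -8 (W(M) = -9 + M/M = -9 + 1 = -8)
d(Q) = 3*Q (d(Q) = Q + 2*Q = 3*Q)
(W(250) + 139066) + d(-544) = (-8 + 139066) + 3*(-544) = 139058 - 1632 = 137426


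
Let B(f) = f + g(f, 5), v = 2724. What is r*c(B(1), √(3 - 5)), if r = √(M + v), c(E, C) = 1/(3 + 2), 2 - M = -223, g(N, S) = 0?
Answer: √2949/5 ≈ 10.861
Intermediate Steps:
B(f) = f (B(f) = f + 0 = f)
M = 225 (M = 2 - 1*(-223) = 2 + 223 = 225)
c(E, C) = ⅕ (c(E, C) = 1/5 = ⅕)
r = √2949 (r = √(225 + 2724) = √2949 ≈ 54.305)
r*c(B(1), √(3 - 5)) = √2949*(⅕) = √2949/5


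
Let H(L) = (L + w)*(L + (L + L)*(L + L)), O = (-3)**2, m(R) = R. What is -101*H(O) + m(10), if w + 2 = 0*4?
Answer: -235421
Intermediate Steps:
w = -2 (w = -2 + 0*4 = -2 + 0 = -2)
O = 9
H(L) = (-2 + L)*(L + 4*L**2) (H(L) = (L - 2)*(L + (L + L)*(L + L)) = (-2 + L)*(L + (2*L)*(2*L)) = (-2 + L)*(L + 4*L**2))
-101*H(O) + m(10) = -909*(-2 - 7*9 + 4*9**2) + 10 = -909*(-2 - 63 + 4*81) + 10 = -909*(-2 - 63 + 324) + 10 = -909*259 + 10 = -101*2331 + 10 = -235431 + 10 = -235421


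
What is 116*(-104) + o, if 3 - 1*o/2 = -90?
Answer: -11878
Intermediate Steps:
o = 186 (o = 6 - 2*(-90) = 6 + 180 = 186)
116*(-104) + o = 116*(-104) + 186 = -12064 + 186 = -11878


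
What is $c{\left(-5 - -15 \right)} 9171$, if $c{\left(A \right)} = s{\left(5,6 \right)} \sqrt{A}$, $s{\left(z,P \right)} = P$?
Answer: $55026 \sqrt{10} \approx 1.7401 \cdot 10^{5}$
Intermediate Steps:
$c{\left(A \right)} = 6 \sqrt{A}$
$c{\left(-5 - -15 \right)} 9171 = 6 \sqrt{-5 - -15} \cdot 9171 = 6 \sqrt{-5 + 15} \cdot 9171 = 6 \sqrt{10} \cdot 9171 = 55026 \sqrt{10}$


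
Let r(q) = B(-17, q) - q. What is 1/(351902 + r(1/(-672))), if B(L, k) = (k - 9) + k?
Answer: 672/236472095 ≈ 2.8418e-6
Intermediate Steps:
B(L, k) = -9 + 2*k (B(L, k) = (-9 + k) + k = -9 + 2*k)
r(q) = -9 + q (r(q) = (-9 + 2*q) - q = -9 + q)
1/(351902 + r(1/(-672))) = 1/(351902 + (-9 + 1/(-672))) = 1/(351902 + (-9 - 1/672)) = 1/(351902 - 6049/672) = 1/(236472095/672) = 672/236472095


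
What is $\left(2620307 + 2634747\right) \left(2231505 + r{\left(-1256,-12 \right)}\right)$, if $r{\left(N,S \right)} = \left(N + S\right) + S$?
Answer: $11719952807150$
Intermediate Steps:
$r{\left(N,S \right)} = N + 2 S$
$\left(2620307 + 2634747\right) \left(2231505 + r{\left(-1256,-12 \right)}\right) = \left(2620307 + 2634747\right) \left(2231505 + \left(-1256 + 2 \left(-12\right)\right)\right) = 5255054 \left(2231505 - 1280\right) = 5255054 \cdot 2230225 = 11719952807150$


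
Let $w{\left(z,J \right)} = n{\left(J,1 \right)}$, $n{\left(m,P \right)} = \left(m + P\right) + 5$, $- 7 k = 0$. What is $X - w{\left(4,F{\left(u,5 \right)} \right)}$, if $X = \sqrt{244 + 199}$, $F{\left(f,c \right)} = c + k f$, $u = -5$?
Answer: $-11 + \sqrt{443} \approx 10.048$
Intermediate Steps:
$k = 0$ ($k = \left(- \frac{1}{7}\right) 0 = 0$)
$n{\left(m,P \right)} = 5 + P + m$ ($n{\left(m,P \right)} = \left(P + m\right) + 5 = 5 + P + m$)
$F{\left(f,c \right)} = c$ ($F{\left(f,c \right)} = c + 0 f = c + 0 = c$)
$X = \sqrt{443} \approx 21.048$
$w{\left(z,J \right)} = 6 + J$ ($w{\left(z,J \right)} = 5 + 1 + J = 6 + J$)
$X - w{\left(4,F{\left(u,5 \right)} \right)} = \sqrt{443} - \left(6 + 5\right) = \sqrt{443} - 11 = -11 + \sqrt{443}$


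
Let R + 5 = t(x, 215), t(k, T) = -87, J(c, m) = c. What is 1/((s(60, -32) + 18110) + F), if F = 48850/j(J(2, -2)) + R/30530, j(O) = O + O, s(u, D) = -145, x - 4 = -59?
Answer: 30530/921318983 ≈ 3.3137e-5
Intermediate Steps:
x = -55 (x = 4 - 59 = -55)
R = -92 (R = -5 - 87 = -92)
j(O) = 2*O
F = 372847533/30530 (F = 48850/((2*2)) - 92/30530 = 48850/4 - 92*1/30530 = 48850*(¼) - 46/15265 = 24425/2 - 46/15265 = 372847533/30530 ≈ 12213.)
1/((s(60, -32) + 18110) + F) = 1/((-145 + 18110) + 372847533/30530) = 1/(17965 + 372847533/30530) = 1/(921318983/30530) = 30530/921318983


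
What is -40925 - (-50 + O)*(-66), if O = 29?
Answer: -42311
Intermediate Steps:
-40925 - (-50 + O)*(-66) = -40925 - (-50 + 29)*(-66) = -40925 - (-21)*(-66) = -40925 - 1*1386 = -40925 - 1386 = -42311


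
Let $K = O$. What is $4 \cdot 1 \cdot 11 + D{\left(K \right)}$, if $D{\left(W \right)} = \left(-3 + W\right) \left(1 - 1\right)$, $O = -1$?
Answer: $44$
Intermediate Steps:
$K = -1$
$D{\left(W \right)} = 0$ ($D{\left(W \right)} = \left(-3 + W\right) \left(1 - 1\right) = \left(-3 + W\right) 0 = 0$)
$4 \cdot 1 \cdot 11 + D{\left(K \right)} = 4 \cdot 1 \cdot 11 + 0 = 4 \cdot 11 + 0 = 44 + 0 = 44$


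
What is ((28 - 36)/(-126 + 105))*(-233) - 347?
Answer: -9151/21 ≈ -435.76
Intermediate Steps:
((28 - 36)/(-126 + 105))*(-233) - 347 = -8/(-21)*(-233) - 347 = -8*(-1/21)*(-233) - 347 = (8/21)*(-233) - 347 = -1864/21 - 347 = -9151/21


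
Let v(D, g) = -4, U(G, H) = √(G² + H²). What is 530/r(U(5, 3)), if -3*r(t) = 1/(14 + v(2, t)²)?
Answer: -47700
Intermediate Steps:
r(t) = -1/90 (r(t) = -1/(3*(14 + (-4)²)) = -1/(3*(14 + 16)) = -⅓/30 = -⅓*1/30 = -1/90)
530/r(U(5, 3)) = 530/(-1/90) = 530*(-90) = -47700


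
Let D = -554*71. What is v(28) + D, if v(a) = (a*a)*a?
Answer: -17382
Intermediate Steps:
v(a) = a**3 (v(a) = a**2*a = a**3)
D = -39334
v(28) + D = 28**3 - 39334 = 21952 - 39334 = -17382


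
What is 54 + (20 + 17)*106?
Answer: 3976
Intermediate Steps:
54 + (20 + 17)*106 = 54 + 37*106 = 54 + 3922 = 3976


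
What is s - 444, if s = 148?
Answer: -296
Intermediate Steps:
s - 444 = 148 - 444 = -296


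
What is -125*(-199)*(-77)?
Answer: -1915375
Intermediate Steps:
-125*(-199)*(-77) = 24875*(-77) = -1915375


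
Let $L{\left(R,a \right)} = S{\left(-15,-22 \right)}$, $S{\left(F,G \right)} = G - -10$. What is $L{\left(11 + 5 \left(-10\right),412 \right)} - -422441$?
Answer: $422429$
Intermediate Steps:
$S{\left(F,G \right)} = 10 + G$ ($S{\left(F,G \right)} = G + 10 = 10 + G$)
$L{\left(R,a \right)} = -12$ ($L{\left(R,a \right)} = 10 - 22 = -12$)
$L{\left(11 + 5 \left(-10\right),412 \right)} - -422441 = -12 - -422441 = -12 + 422441 = 422429$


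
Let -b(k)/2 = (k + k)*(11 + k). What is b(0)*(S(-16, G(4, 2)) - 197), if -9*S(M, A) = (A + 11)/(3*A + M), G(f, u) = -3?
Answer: 0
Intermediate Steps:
b(k) = -4*k*(11 + k) (b(k) = -2*(k + k)*(11 + k) = -2*2*k*(11 + k) = -4*k*(11 + k))
S(M, A) = -(11 + A)/(9*(M + 3*A)) (S(M, A) = -(A + 11)/(9*(3*A + M)) = -(11 + A)/(9*(M + 3*A)))
b(0)*(S(-16, G(4, 2)) - 197) = (-4*0*(11 + 0))*((-11 - 1*(-3))/(9*(-16 + 3*(-3))) - 197) = (-4*0*11)*((-11 + 3)/(9*(-16 - 9)) - 197) = 0*((⅑)*(-8)/(-25) - 197) = 0*((⅑)*(-1/25)*(-8) - 197) = 0*(8/225 - 197) = 0*(-44317/225) = 0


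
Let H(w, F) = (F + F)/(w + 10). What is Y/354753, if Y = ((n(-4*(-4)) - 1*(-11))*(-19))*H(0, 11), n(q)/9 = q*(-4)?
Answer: 23617/354753 ≈ 0.066573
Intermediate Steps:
n(q) = -36*q (n(q) = 9*(q*(-4)) = 9*(-4*q) = -36*q)
H(w, F) = 2*F/(10 + w) (H(w, F) = (2*F)/(10 + w) = 2*F/(10 + w))
Y = 23617 (Y = ((-(-144)*(-4) - 1*(-11))*(-19))*(2*11/(10 + 0)) = ((-36*16 + 11)*(-19))*(2*11/10) = ((-576 + 11)*(-19))*(2*11*(1/10)) = -565*(-19)*(11/5) = 10735*(11/5) = 23617)
Y/354753 = 23617/354753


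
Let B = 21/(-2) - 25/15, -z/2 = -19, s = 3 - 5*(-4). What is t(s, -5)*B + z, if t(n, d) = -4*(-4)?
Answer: -470/3 ≈ -156.67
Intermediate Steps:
s = 23 (s = 3 + 20 = 23)
z = 38 (z = -2*(-19) = 38)
B = -73/6 (B = 21*(-1/2) - 25*1/15 = -21/2 - 5/3 = -73/6 ≈ -12.167)
t(n, d) = 16
t(s, -5)*B + z = 16*(-73/6) + 38 = -584/3 + 38 = -470/3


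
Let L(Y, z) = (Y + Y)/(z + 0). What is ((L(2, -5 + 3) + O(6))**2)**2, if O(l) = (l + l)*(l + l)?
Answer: 406586896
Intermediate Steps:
L(Y, z) = 2*Y/z (L(Y, z) = (2*Y)/z = 2*Y/z)
O(l) = 4*l**2 (O(l) = (2*l)*(2*l) = 4*l**2)
((L(2, -5 + 3) + O(6))**2)**2 = ((2*2/(-5 + 3) + 4*6**2)**2)**2 = ((2*2/(-2) + 4*36)**2)**2 = ((2*2*(-1/2) + 144)**2)**2 = ((-2 + 144)**2)**2 = (142**2)**2 = 20164**2 = 406586896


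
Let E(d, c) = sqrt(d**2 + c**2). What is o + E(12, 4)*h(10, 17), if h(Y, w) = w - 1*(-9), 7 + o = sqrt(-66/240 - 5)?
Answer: -7 + 104*sqrt(10) + I*sqrt(2110)/20 ≈ 321.88 + 2.2967*I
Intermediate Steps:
E(d, c) = sqrt(c**2 + d**2)
o = -7 + I*sqrt(2110)/20 (o = -7 + sqrt(-66/240 - 5) = -7 + sqrt(-66*1/240 - 5) = -7 + sqrt(-11/40 - 5) = -7 + sqrt(-211/40) = -7 + I*sqrt(2110)/20 ≈ -7.0 + 2.2967*I)
h(Y, w) = 9 + w (h(Y, w) = w + 9 = 9 + w)
o + E(12, 4)*h(10, 17) = (-7 + I*sqrt(2110)/20) + sqrt(4**2 + 12**2)*(9 + 17) = (-7 + I*sqrt(2110)/20) + sqrt(16 + 144)*26 = (-7 + I*sqrt(2110)/20) + sqrt(160)*26 = (-7 + I*sqrt(2110)/20) + (4*sqrt(10))*26 = (-7 + I*sqrt(2110)/20) + 104*sqrt(10) = -7 + 104*sqrt(10) + I*sqrt(2110)/20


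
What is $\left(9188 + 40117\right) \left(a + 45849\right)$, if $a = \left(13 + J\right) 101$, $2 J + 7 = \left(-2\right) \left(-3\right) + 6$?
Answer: $\frac{4675543845}{2} \approx 2.3378 \cdot 10^{9}$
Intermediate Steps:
$J = \frac{5}{2}$ ($J = - \frac{7}{2} + \frac{\left(-2\right) \left(-3\right) + 6}{2} = - \frac{7}{2} + \frac{6 + 6}{2} = - \frac{7}{2} + \frac{1}{2} \cdot 12 = - \frac{7}{2} + 6 = \frac{5}{2} \approx 2.5$)
$a = \frac{3131}{2}$ ($a = \left(13 + \frac{5}{2}\right) 101 = \frac{31}{2} \cdot 101 = \frac{3131}{2} \approx 1565.5$)
$\left(9188 + 40117\right) \left(a + 45849\right) = \left(9188 + 40117\right) \left(\frac{3131}{2} + 45849\right) = 49305 \cdot \frac{94829}{2} = \frac{4675543845}{2}$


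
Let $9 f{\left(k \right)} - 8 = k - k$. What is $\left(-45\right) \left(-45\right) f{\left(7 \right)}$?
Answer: $1800$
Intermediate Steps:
$f{\left(k \right)} = \frac{8}{9}$ ($f{\left(k \right)} = \frac{8}{9} + \frac{k - k}{9} = \frac{8}{9} + \frac{1}{9} \cdot 0 = \frac{8}{9} + 0 = \frac{8}{9}$)
$\left(-45\right) \left(-45\right) f{\left(7 \right)} = \left(-45\right) \left(-45\right) \frac{8}{9} = 2025 \cdot \frac{8}{9} = 1800$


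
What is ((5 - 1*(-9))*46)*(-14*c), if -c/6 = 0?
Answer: 0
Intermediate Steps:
c = 0 (c = -6*0 = 0)
((5 - 1*(-9))*46)*(-14*c) = ((5 - 1*(-9))*46)*(-14*0) = ((5 + 9)*46)*0 = (14*46)*0 = 644*0 = 0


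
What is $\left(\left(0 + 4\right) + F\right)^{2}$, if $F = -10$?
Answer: $36$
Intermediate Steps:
$\left(\left(0 + 4\right) + F\right)^{2} = \left(\left(0 + 4\right) - 10\right)^{2} = \left(4 - 10\right)^{2} = \left(-6\right)^{2} = 36$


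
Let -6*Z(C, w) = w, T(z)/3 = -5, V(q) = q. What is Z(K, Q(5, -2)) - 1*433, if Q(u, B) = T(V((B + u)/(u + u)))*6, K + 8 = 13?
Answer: -418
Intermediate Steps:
K = 5 (K = -8 + 13 = 5)
T(z) = -15 (T(z) = 3*(-5) = -15)
Q(u, B) = -90 (Q(u, B) = -15*6 = -90)
Z(C, w) = -w/6
Z(K, Q(5, -2)) - 1*433 = -⅙*(-90) - 1*433 = 15 - 433 = -418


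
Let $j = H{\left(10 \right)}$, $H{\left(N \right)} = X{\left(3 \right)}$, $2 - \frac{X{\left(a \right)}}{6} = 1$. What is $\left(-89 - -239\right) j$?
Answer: $900$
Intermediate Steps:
$X{\left(a \right)} = 6$ ($X{\left(a \right)} = 12 - 6 = 6$)
$H{\left(N \right)} = 6$
$j = 6$
$\left(-89 - -239\right) j = \left(-89 - -239\right) 6 = \left(-89 + 239\right) 6 = 150 \cdot 6 = 900$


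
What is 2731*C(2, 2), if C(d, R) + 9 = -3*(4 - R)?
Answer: -40965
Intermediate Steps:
C(d, R) = -21 + 3*R (C(d, R) = -9 - 3*(4 - R) = -9 + (-12 + 3*R) = -21 + 3*R)
2731*C(2, 2) = 2731*(-21 + 3*2) = 2731*(-21 + 6) = 2731*(-15) = -40965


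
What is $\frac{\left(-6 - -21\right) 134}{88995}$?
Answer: $\frac{134}{5933} \approx 0.022586$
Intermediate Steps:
$\frac{\left(-6 - -21\right) 134}{88995} = \left(-6 + 21\right) 134 \cdot \frac{1}{88995} = 15 \cdot 134 \cdot \frac{1}{88995} = 2010 \cdot \frac{1}{88995} = \frac{134}{5933}$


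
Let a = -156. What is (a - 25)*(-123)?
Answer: 22263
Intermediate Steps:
(a - 25)*(-123) = (-156 - 25)*(-123) = -181*(-123) = 22263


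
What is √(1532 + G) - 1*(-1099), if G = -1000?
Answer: 1099 + 2*√133 ≈ 1122.1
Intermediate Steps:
√(1532 + G) - 1*(-1099) = √(1532 - 1000) - 1*(-1099) = √532 + 1099 = 2*√133 + 1099 = 1099 + 2*√133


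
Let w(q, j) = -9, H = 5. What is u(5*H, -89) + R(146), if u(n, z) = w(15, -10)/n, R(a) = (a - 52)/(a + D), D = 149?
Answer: -61/1475 ≈ -0.041356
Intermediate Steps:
R(a) = (-52 + a)/(149 + a) (R(a) = (a - 52)/(a + 149) = (-52 + a)/(149 + a))
u(n, z) = -9/n
u(5*H, -89) + R(146) = -9/(5*5) + (-52 + 146)/(149 + 146) = -9/25 + 94/295 = -61/1475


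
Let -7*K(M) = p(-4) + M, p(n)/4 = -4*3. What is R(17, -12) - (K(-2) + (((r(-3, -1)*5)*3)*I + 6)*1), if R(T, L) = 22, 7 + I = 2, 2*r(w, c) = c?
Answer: -401/14 ≈ -28.643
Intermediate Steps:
r(w, c) = c/2
p(n) = -48 (p(n) = 4*(-4*3) = 4*(-12) = -48)
I = -5 (I = -7 + 2 = -5)
K(M) = 48/7 - M/7 (K(M) = -(-48 + M)/7 = 48/7 - M/7)
R(17, -12) - (K(-2) + (((r(-3, -1)*5)*3)*I + 6)*1) = 22 - ((48/7 - 1/7*(-2)) + (((((1/2)*(-1))*5)*3)*(-5) + 6)*1) = 22 - ((48/7 + 2/7) + ((-1/2*5*3)*(-5) + 6)*1) = 22 - (50/7 + (-5/2*3*(-5) + 6)*1) = 22 - (50/7 + (-15/2*(-5) + 6)*1) = 22 - (50/7 + (75/2 + 6)*1) = 22 - (50/7 + (87/2)*1) = 22 - (50/7 + 87/2) = 22 - 1*709/14 = 22 - 709/14 = -401/14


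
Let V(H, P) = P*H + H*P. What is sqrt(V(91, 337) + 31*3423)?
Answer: sqrt(167447) ≈ 409.20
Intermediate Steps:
V(H, P) = 2*H*P (V(H, P) = H*P + H*P = 2*H*P)
sqrt(V(91, 337) + 31*3423) = sqrt(2*91*337 + 31*3423) = sqrt(61334 + 106113) = sqrt(167447)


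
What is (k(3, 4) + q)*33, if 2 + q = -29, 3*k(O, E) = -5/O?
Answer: -3124/3 ≈ -1041.3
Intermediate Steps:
k(O, E) = -5/(3*O) (k(O, E) = (-5/O)/3 = -5/(3*O))
q = -31 (q = -2 - 29 = -31)
(k(3, 4) + q)*33 = (-5/3/3 - 31)*33 = (-5/3*⅓ - 31)*33 = (-5/9 - 31)*33 = -284/9*33 = -3124/3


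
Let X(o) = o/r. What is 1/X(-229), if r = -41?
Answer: 41/229 ≈ 0.17904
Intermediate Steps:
X(o) = -o/41 (X(o) = o/(-41) = o*(-1/41) = -o/41)
1/X(-229) = 1/(-1/41*(-229)) = 1/(229/41) = 41/229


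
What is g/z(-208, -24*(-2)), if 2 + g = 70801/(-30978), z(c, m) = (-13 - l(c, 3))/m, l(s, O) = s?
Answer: -1062056/1006785 ≈ -1.0549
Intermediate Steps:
z(c, m) = (-13 - c)/m
g = -132757/30978 (g = -2 + 70801/(-30978) = -2 + 70801*(-1/30978) = -2 - 70801/30978 = -132757/30978 ≈ -4.2855)
g/z(-208, -24*(-2)) = -132757*48/(-13 - 1*(-208))/30978 = -132757*48/(-13 + 208)/30978 = -132757/(30978*((1/48)*195)) = -132757/(30978*65/16) = -132757/30978*16/65 = -1062056/1006785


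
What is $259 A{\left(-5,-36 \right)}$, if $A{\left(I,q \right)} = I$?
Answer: $-1295$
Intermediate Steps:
$259 A{\left(-5,-36 \right)} = 259 \left(-5\right) = -1295$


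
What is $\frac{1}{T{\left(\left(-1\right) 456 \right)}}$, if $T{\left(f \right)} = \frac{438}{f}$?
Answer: $- \frac{76}{73} \approx -1.0411$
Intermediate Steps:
$\frac{1}{T{\left(\left(-1\right) 456 \right)}} = \frac{1}{438 \frac{1}{\left(-1\right) 456}} = \frac{1}{438 \frac{1}{-456}} = \frac{1}{438 \left(- \frac{1}{456}\right)} = \frac{1}{- \frac{73}{76}} = - \frac{76}{73}$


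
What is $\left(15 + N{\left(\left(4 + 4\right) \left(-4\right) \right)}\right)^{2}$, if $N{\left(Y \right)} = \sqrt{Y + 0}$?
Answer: $193 + 120 i \sqrt{2} \approx 193.0 + 169.71 i$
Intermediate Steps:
$N{\left(Y \right)} = \sqrt{Y}$
$\left(15 + N{\left(\left(4 + 4\right) \left(-4\right) \right)}\right)^{2} = \left(15 + \sqrt{\left(4 + 4\right) \left(-4\right)}\right)^{2} = \left(15 + \sqrt{8 \left(-4\right)}\right)^{2} = \left(15 + \sqrt{-32}\right)^{2} = \left(15 + 4 i \sqrt{2}\right)^{2}$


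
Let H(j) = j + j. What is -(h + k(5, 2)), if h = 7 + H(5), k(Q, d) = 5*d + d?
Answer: -29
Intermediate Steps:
H(j) = 2*j
k(Q, d) = 6*d
h = 17 (h = 7 + 2*5 = 7 + 10 = 17)
-(h + k(5, 2)) = -(17 + 6*2) = -(17 + 12) = -1*29 = -29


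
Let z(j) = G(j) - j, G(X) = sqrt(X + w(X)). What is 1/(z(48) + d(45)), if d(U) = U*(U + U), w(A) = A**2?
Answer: 667/2668942 - 7*sqrt(3)/4003413 ≈ 0.00024688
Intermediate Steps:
d(U) = 2*U**2 (d(U) = U*(2*U) = 2*U**2)
G(X) = sqrt(X + X**2)
z(j) = sqrt(j*(1 + j)) - j
1/(z(48) + d(45)) = 1/((sqrt(48*(1 + 48)) - 1*48) + 2*45**2) = 1/((sqrt(48*49) - 48) + 2*2025) = 1/((sqrt(2352) - 48) + 4050) = 1/((28*sqrt(3) - 48) + 4050) = 1/((-48 + 28*sqrt(3)) + 4050) = 1/(4002 + 28*sqrt(3))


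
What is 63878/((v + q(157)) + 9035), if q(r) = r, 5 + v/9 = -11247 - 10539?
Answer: -63878/186927 ≈ -0.34173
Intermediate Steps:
v = -196119 (v = -45 + 9*(-11247 - 10539) = -45 + 9*(-21786) = -45 - 196074 = -196119)
63878/((v + q(157)) + 9035) = 63878/((-196119 + 157) + 9035) = 63878/(-195962 + 9035) = 63878/(-186927) = 63878*(-1/186927) = -63878/186927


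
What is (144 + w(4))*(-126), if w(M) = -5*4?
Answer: -15624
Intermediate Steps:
w(M) = -20
(144 + w(4))*(-126) = (144 - 20)*(-126) = 124*(-126) = -15624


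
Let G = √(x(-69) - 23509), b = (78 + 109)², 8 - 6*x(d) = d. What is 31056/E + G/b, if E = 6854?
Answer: 15528/3427 + I*√845862/209814 ≈ 4.5311 + 0.0043834*I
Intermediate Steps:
x(d) = 4/3 - d/6
b = 34969 (b = 187² = 34969)
G = I*√845862/6 (G = √((4/3 - ⅙*(-69)) - 23509) = √((4/3 + 23/2) - 23509) = √(77/6 - 23509) = √(-140977/6) = I*√845862/6 ≈ 153.28*I)
31056/E + G/b = 31056/6854 + (I*√845862/6)/34969 = 31056*(1/6854) + (I*√845862/6)*(1/34969) = 15528/3427 + I*√845862/209814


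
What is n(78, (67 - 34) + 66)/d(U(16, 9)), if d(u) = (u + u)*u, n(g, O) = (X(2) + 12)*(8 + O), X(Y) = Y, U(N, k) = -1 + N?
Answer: 749/225 ≈ 3.3289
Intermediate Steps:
n(g, O) = 112 + 14*O (n(g, O) = (2 + 12)*(8 + O) = 14*(8 + O) = 112 + 14*O)
d(u) = 2*u² (d(u) = (2*u)*u = 2*u²)
n(78, (67 - 34) + 66)/d(U(16, 9)) = (112 + 14*((67 - 34) + 66))/((2*(-1 + 16)²)) = (112 + 14*(33 + 66))/((2*15²)) = (112 + 14*99)/((2*225)) = (112 + 1386)/450 = 1498*(1/450) = 749/225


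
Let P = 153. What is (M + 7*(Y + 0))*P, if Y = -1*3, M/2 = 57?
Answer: 14229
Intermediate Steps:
M = 114 (M = 2*57 = 114)
Y = -3
(M + 7*(Y + 0))*P = (114 + 7*(-3 + 0))*153 = (114 + 7*(-3))*153 = (114 - 21)*153 = 93*153 = 14229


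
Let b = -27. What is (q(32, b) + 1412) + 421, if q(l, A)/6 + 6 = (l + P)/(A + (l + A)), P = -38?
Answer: 19785/11 ≈ 1798.6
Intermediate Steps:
q(l, A) = -36 + 6*(-38 + l)/(l + 2*A) (q(l, A) = -36 + 6*((l - 38)/(A + (l + A))) = -36 + 6*((-38 + l)/(A + (A + l))) = -36 + 6*((-38 + l)/(l + 2*A)) = -36 + 6*(-38 + l)/(l + 2*A))
(q(32, b) + 1412) + 421 = (6*(-38 - 12*(-27) - 5*32)/(32 + 2*(-27)) + 1412) + 421 = (6*(-38 + 324 - 160)/(32 - 54) + 1412) + 421 = (6*126/(-22) + 1412) + 421 = (6*(-1/22)*126 + 1412) + 421 = (-378/11 + 1412) + 421 = 15154/11 + 421 = 19785/11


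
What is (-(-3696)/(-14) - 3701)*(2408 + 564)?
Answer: -11783980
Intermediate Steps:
(-(-3696)/(-14) - 3701)*(2408 + 564) = (-(-3696)*(-1)/14 - 3701)*2972 = (-77*24/7 - 3701)*2972 = (-264 - 3701)*2972 = -3965*2972 = -11783980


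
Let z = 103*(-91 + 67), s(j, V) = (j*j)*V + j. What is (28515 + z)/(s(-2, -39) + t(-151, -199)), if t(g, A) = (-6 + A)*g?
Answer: 26043/30797 ≈ 0.84563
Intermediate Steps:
t(g, A) = g*(-6 + A)
s(j, V) = j + V*j² (s(j, V) = j²*V + j = V*j² + j = j + V*j²)
z = -2472 (z = 103*(-24) = -2472)
(28515 + z)/(s(-2, -39) + t(-151, -199)) = (28515 - 2472)/(-2*(1 - 39*(-2)) - 151*(-6 - 199)) = 26043/(-2*(1 + 78) - 151*(-205)) = 26043/(-2*79 + 30955) = 26043/(-158 + 30955) = 26043/30797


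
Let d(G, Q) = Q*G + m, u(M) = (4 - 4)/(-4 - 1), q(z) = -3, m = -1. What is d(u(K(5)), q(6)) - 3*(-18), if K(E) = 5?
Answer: 53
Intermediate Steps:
u(M) = 0 (u(M) = 0/(-5) = 0*(-⅕) = 0)
d(G, Q) = -1 + G*Q (d(G, Q) = Q*G - 1 = G*Q - 1 = -1 + G*Q)
d(u(K(5)), q(6)) - 3*(-18) = (-1 + 0*(-3)) - 3*(-18) = (-1 + 0) + 54 = -1 + 54 = 53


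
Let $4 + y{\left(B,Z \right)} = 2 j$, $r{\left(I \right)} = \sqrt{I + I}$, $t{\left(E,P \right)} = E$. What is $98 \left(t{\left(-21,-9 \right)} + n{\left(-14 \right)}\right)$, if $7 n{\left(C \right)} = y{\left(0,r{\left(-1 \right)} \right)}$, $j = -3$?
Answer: $-2198$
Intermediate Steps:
$r{\left(I \right)} = \sqrt{2} \sqrt{I}$ ($r{\left(I \right)} = \sqrt{2 I} = \sqrt{2} \sqrt{I}$)
$y{\left(B,Z \right)} = -10$ ($y{\left(B,Z \right)} = -4 + 2 \left(-3\right) = -4 - 6 = -10$)
$n{\left(C \right)} = - \frac{10}{7}$ ($n{\left(C \right)} = \frac{1}{7} \left(-10\right) = - \frac{10}{7}$)
$98 \left(t{\left(-21,-9 \right)} + n{\left(-14 \right)}\right) = 98 \left(-21 - \frac{10}{7}\right) = 98 \left(- \frac{157}{7}\right) = -2198$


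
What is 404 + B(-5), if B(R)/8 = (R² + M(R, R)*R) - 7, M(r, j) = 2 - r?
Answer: 268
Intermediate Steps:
B(R) = -56 + 8*R² + 8*R*(2 - R) (B(R) = 8*((R² + (2 - R)*R) - 7) = 8*((R² + R*(2 - R)) - 7) = 8*(-7 + R² + R*(2 - R)) = -56 + 8*R² + 8*R*(2 - R))
404 + B(-5) = 404 + (-56 + 16*(-5)) = 404 + (-56 - 80) = 404 - 136 = 268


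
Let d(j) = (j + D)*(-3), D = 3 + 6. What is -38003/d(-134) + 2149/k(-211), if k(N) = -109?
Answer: -4948202/40875 ≈ -121.06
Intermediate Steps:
D = 9
d(j) = -27 - 3*j (d(j) = (j + 9)*(-3) = (9 + j)*(-3) = -27 - 3*j)
-38003/d(-134) + 2149/k(-211) = -38003/(-27 - 3*(-134)) + 2149/(-109) = -38003/(-27 + 402) + 2149*(-1/109) = -38003/375 - 2149/109 = -4948202/40875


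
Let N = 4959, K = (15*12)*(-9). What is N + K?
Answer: 3339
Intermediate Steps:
K = -1620 (K = 180*(-9) = -1620)
N + K = 4959 - 1620 = 3339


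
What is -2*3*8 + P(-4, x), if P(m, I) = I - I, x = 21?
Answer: -48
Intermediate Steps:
P(m, I) = 0
-2*3*8 + P(-4, x) = -2*3*8 + 0 = -6*8 + 0 = -48 + 0 = -48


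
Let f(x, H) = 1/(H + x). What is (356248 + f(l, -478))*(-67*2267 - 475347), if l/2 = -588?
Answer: -184794448513038/827 ≈ -2.2345e+11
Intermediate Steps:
l = -1176 (l = 2*(-588) = -1176)
(356248 + f(l, -478))*(-67*2267 - 475347) = (356248 + 1/(-478 - 1176))*(-67*2267 - 475347) = (356248 + 1/(-1654))*(-151889 - 475347) = (356248 - 1/1654)*(-627236) = (589234191/1654)*(-627236) = -184794448513038/827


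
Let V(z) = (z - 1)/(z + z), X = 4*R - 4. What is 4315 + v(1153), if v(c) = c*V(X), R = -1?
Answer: 79417/16 ≈ 4963.6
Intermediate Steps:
X = -8 (X = 4*(-1) - 4 = -4 - 4 = -8)
V(z) = (-1 + z)/(2*z) (V(z) = (-1 + z)/((2*z)) = (-1 + z)*(1/(2*z)) = (-1 + z)/(2*z))
v(c) = 9*c/16 (v(c) = c*((1/2)*(-1 - 8)/(-8)) = c*((1/2)*(-1/8)*(-9)) = c*(9/16) = 9*c/16)
4315 + v(1153) = 4315 + (9/16)*1153 = 4315 + 10377/16 = 79417/16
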